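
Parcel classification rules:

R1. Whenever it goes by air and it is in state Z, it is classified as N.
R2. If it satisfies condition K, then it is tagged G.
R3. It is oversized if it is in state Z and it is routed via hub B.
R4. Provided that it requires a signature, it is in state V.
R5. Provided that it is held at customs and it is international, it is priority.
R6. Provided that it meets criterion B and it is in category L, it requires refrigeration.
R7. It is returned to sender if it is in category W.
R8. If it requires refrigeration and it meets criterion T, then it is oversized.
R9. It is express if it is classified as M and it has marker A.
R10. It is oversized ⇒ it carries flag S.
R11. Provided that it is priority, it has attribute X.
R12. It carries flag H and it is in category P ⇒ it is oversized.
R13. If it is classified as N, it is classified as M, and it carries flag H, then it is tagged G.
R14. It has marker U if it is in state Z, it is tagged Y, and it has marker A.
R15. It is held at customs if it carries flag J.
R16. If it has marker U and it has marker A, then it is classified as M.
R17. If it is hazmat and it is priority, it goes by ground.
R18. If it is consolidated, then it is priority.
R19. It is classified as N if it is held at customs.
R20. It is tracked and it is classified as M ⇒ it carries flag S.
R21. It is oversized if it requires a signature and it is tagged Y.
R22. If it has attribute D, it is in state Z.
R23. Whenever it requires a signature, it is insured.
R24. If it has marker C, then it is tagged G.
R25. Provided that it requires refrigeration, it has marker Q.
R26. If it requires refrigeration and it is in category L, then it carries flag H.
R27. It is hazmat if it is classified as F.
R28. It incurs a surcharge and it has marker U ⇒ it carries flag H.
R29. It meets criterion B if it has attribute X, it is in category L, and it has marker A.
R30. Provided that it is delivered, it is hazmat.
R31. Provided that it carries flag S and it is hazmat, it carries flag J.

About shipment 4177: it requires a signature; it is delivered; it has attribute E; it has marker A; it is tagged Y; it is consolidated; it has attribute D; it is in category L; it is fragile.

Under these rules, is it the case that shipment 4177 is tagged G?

By R18 (it is consolidated): it is priority.
By R21 (it requires a signature, it is tagged Y): it is oversized.
By R22 (it has attribute D): it is in state Z.
By R30 (it is delivered): it is hazmat.
By R10 (it is oversized): it carries flag S.
By R11 (it is priority): it has attribute X.
By R14 (it is in state Z, it is tagged Y, it has marker A): it has marker U.
By R16 (it has marker U, it has marker A): it is classified as M.
By R29 (it has attribute X, it is in category L, it has marker A): it meets criterion B.
By R31 (it carries flag S, it is hazmat): it carries flag J.
By R6 (it meets criterion B, it is in category L): it requires refrigeration.
By R15 (it carries flag J): it is held at customs.
By R19 (it is held at customs): it is classified as N.
By R26 (it requires refrigeration, it is in category L): it carries flag H.
By R13 (it is classified as N, it is classified as M, it carries flag H): it is tagged G.

Yes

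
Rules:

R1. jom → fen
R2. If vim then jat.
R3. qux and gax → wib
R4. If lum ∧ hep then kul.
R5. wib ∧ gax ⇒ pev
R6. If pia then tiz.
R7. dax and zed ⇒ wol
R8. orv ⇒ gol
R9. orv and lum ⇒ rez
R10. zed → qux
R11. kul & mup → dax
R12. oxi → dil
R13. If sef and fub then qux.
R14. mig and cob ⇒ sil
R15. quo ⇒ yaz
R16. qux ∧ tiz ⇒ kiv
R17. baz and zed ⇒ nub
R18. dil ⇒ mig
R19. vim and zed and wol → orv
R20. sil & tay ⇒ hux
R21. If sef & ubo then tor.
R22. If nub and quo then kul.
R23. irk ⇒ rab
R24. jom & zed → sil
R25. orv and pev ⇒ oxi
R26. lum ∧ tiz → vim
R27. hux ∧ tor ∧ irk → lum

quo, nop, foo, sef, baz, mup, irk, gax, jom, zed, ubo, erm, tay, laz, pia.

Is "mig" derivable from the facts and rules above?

Yes

tiz  (by R6: pia)
qux  (by R10: zed)
nub  (by R17: baz, zed)
tor  (by R21: sef, ubo)
kul  (by R22: nub, quo)
sil  (by R24: jom, zed)
wib  (by R3: qux, gax)
pev  (by R5: wib, gax)
dax  (by R11: kul, mup)
hux  (by R20: sil, tay)
lum  (by R27: hux, tor, irk)
wol  (by R7: dax, zed)
vim  (by R26: lum, tiz)
orv  (by R19: vim, zed, wol)
oxi  (by R25: orv, pev)
dil  (by R12: oxi)
mig  (by R18: dil)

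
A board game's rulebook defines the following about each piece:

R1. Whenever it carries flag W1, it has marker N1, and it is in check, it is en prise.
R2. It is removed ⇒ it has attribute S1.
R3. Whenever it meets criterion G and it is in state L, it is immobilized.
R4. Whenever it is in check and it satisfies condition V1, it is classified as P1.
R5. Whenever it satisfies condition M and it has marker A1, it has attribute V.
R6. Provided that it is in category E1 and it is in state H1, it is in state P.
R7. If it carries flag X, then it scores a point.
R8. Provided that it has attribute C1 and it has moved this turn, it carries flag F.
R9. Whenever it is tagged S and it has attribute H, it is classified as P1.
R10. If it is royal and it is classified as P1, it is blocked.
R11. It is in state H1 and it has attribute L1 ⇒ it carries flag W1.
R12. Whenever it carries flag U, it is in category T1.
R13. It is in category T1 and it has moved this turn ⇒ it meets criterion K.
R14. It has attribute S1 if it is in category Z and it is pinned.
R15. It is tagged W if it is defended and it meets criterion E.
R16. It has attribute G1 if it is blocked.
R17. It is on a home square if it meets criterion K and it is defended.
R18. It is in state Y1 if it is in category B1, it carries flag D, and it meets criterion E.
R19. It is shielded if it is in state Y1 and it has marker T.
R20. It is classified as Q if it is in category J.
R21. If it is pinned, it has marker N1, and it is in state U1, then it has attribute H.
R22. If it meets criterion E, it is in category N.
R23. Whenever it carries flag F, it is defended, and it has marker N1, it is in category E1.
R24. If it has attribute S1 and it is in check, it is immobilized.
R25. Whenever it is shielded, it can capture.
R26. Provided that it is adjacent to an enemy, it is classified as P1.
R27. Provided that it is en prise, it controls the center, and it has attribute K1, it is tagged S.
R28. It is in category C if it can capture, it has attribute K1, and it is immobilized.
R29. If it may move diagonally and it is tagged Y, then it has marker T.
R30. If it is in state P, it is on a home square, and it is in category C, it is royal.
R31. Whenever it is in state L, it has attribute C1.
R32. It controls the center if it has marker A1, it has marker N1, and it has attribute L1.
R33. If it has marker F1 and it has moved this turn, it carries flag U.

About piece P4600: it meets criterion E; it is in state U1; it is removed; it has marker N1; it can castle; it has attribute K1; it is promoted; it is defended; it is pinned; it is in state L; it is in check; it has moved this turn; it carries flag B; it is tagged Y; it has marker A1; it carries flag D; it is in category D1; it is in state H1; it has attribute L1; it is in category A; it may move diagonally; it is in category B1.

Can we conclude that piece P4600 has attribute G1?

No

Forward chaining from the given facts derives: has attribute S1, carries flag W1, is tagged W, is in state Y1, has attribute H, is in category N, is immobilized, has marker T, has attribute C1, controls the center, is en prise, carries flag F, is shielded, is in category E1, can capture, is tagged S, is in category C, is in state P, is classified as P1.
The only rule concluding "it has attribute G1" is R16, which needs "it is blocked"; that is never established.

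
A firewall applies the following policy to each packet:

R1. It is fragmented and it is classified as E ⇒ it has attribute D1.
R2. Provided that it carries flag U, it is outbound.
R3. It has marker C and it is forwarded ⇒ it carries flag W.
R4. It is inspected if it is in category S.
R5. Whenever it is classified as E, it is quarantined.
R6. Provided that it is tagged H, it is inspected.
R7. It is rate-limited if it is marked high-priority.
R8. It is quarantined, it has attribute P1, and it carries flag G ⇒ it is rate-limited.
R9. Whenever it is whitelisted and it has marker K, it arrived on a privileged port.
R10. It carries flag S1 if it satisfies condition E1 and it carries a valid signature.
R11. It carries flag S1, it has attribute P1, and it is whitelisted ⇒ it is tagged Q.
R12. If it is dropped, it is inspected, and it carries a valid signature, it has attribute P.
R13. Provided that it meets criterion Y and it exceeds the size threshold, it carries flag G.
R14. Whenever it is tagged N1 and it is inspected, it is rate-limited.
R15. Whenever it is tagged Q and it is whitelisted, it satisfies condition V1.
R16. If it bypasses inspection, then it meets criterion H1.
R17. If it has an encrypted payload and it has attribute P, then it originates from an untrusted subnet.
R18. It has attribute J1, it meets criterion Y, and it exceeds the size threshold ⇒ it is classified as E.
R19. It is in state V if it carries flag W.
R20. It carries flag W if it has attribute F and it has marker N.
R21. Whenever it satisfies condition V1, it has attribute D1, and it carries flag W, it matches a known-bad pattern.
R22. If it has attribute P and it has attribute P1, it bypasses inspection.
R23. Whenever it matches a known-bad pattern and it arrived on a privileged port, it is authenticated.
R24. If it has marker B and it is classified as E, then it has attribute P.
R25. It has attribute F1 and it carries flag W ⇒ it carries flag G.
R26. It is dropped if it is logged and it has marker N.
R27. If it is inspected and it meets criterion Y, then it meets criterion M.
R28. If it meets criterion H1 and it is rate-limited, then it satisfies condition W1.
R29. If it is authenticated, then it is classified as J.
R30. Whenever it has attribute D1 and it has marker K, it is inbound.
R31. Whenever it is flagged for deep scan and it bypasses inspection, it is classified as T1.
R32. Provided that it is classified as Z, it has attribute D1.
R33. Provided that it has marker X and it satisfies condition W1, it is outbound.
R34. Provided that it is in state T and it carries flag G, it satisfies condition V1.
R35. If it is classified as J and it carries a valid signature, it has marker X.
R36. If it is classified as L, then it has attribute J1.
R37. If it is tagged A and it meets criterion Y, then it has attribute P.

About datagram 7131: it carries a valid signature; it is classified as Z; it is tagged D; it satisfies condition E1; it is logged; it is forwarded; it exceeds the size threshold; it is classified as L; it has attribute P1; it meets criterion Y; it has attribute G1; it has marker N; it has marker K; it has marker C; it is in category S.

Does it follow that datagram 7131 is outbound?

Forward chaining from the given facts derives: carries flag W, is inspected, carries flag S1, carries flag G, is in state V, is dropped, meets criterion M, has attribute D1, has attribute J1, has attribute P, is classified as E, bypasses inspection, is inbound, is quarantined, is rate-limited, meets criterion H1, satisfies condition W1.
Rules concluding "it is outbound": R2 needs "it carries flag U"; R33 needs "it has marker X" — none of these are established.

No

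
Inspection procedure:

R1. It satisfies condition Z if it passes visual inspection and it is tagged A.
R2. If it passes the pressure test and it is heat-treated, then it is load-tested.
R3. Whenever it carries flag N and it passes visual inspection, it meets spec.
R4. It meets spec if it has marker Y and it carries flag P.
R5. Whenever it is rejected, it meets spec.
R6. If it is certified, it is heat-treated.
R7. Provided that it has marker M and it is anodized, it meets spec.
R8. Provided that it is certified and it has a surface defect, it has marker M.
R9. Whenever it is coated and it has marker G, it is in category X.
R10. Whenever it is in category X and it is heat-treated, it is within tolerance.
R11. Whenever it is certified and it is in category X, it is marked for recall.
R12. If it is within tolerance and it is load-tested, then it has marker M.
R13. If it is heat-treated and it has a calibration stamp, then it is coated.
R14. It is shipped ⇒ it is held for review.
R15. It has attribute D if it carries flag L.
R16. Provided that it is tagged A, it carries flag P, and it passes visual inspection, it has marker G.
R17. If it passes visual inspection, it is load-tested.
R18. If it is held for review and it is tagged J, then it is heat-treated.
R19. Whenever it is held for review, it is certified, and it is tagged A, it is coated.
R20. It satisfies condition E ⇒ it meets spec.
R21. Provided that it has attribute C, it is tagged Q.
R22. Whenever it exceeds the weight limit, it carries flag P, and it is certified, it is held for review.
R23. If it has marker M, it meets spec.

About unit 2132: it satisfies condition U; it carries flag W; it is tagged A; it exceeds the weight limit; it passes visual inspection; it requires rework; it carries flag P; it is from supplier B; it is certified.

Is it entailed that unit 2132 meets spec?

Yes

By R6 (it is certified): it is heat-treated.
By R16 (it is tagged A, it carries flag P, it passes visual inspection): it has marker G.
By R17 (it passes visual inspection): it is load-tested.
By R22 (it exceeds the weight limit, it carries flag P, it is certified): it is held for review.
By R19 (it is held for review, it is certified, it is tagged A): it is coated.
By R9 (it is coated, it has marker G): it is in category X.
By R10 (it is in category X, it is heat-treated): it is within tolerance.
By R12 (it is within tolerance, it is load-tested): it has marker M.
By R23 (it has marker M): it meets spec.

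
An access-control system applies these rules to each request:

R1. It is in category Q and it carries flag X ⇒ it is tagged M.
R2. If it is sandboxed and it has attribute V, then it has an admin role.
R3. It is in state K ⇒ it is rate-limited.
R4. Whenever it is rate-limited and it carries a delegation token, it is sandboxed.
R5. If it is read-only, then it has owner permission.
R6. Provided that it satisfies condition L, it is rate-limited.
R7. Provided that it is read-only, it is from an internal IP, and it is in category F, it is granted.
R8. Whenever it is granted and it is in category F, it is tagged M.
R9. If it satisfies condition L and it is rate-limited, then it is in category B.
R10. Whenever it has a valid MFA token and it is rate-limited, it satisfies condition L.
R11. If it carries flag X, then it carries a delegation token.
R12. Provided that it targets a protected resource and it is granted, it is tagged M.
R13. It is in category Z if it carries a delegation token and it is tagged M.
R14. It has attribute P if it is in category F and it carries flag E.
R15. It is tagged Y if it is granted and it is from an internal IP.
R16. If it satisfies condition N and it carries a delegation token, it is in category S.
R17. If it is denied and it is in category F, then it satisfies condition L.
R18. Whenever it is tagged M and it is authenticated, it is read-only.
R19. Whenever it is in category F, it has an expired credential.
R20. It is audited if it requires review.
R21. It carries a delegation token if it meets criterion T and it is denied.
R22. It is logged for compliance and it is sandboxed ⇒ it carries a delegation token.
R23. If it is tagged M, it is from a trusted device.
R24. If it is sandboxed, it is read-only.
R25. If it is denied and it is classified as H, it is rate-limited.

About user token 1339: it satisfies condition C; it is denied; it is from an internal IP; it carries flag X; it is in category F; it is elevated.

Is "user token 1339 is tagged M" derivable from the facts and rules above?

Yes

By R11 (it carries flag X): it carries a delegation token.
By R17 (it is denied, it is in category F): it satisfies condition L.
By R6 (it satisfies condition L): it is rate-limited.
By R4 (it is rate-limited, it carries a delegation token): it is sandboxed.
By R24 (it is sandboxed): it is read-only.
By R7 (it is read-only, it is from an internal IP, it is in category F): it is granted.
By R8 (it is granted, it is in category F): it is tagged M.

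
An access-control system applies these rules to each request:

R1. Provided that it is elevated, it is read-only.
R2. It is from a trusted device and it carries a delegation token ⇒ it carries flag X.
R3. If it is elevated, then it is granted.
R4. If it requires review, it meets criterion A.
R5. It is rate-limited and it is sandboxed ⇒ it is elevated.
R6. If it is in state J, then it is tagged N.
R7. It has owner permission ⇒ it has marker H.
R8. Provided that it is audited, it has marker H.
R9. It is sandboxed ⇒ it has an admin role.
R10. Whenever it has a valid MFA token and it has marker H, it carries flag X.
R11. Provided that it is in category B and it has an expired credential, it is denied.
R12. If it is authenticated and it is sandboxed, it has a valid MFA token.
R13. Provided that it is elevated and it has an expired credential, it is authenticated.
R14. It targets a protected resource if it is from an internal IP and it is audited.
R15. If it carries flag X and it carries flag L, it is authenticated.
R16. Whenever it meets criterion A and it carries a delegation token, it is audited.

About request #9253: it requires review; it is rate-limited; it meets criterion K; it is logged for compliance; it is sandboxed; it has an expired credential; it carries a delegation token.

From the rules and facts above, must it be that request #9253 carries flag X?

By R4 (it requires review): it meets criterion A.
By R5 (it is rate-limited, it is sandboxed): it is elevated.
By R13 (it is elevated, it has an expired credential): it is authenticated.
By R16 (it meets criterion A, it carries a delegation token): it is audited.
By R8 (it is audited): it has marker H.
By R12 (it is authenticated, it is sandboxed): it has a valid MFA token.
By R10 (it has a valid MFA token, it has marker H): it carries flag X.

Yes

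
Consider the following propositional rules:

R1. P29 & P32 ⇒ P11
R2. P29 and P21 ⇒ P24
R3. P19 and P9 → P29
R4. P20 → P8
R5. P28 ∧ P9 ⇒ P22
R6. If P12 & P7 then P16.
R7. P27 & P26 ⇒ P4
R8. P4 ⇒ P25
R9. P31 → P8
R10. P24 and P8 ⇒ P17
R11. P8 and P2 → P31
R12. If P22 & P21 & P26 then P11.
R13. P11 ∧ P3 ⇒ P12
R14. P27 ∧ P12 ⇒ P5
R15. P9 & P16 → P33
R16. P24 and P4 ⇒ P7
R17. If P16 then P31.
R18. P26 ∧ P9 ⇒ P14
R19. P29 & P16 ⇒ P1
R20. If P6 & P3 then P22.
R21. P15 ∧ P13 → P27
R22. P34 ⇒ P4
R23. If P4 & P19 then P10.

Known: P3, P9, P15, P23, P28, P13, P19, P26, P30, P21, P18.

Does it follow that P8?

Yes

P29  (by R3: P19, P9)
P22  (by R5: P28, P9)
P11  (by R12: P22, P21, P26)
P12  (by R13: P11, P3)
P27  (by R21: P15, P13)
P24  (by R2: P29, P21)
P4  (by R7: P27, P26)
P7  (by R16: P24, P4)
P16  (by R6: P12, P7)
P31  (by R17: P16)
P8  (by R9: P31)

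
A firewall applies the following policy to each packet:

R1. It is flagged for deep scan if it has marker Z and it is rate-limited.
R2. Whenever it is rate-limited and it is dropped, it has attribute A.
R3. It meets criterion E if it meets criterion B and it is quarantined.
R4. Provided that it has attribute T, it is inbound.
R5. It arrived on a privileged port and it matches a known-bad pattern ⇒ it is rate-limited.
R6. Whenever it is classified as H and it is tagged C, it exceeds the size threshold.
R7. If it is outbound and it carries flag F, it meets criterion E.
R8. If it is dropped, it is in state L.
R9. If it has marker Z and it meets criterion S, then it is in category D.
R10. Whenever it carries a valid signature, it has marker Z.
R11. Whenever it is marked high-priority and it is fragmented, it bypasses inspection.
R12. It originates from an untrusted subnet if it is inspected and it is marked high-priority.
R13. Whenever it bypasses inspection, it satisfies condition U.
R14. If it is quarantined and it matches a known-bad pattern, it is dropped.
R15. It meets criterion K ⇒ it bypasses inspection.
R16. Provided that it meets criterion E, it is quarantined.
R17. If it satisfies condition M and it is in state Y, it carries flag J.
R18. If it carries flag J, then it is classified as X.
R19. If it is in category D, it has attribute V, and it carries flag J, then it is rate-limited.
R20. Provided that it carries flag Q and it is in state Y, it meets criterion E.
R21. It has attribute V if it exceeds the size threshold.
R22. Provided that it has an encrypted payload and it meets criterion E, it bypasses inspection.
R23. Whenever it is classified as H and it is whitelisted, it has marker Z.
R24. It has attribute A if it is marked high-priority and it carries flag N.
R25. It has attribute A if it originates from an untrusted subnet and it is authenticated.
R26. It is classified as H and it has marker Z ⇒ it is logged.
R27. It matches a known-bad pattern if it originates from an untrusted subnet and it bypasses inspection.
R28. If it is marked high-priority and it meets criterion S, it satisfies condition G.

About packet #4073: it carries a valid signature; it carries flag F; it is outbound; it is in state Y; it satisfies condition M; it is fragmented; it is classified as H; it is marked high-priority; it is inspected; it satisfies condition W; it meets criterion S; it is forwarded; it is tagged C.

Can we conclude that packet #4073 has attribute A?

By R6 (it is classified as H, it is tagged C): it exceeds the size threshold.
By R7 (it is outbound, it carries flag F): it meets criterion E.
By R10 (it carries a valid signature): it has marker Z.
By R11 (it is marked high-priority, it is fragmented): it bypasses inspection.
By R12 (it is inspected, it is marked high-priority): it originates from an untrusted subnet.
By R16 (it meets criterion E): it is quarantined.
By R17 (it satisfies condition M, it is in state Y): it carries flag J.
By R21 (it exceeds the size threshold): it has attribute V.
By R27 (it originates from an untrusted subnet, it bypasses inspection): it matches a known-bad pattern.
By R9 (it has marker Z, it meets criterion S): it is in category D.
By R14 (it is quarantined, it matches a known-bad pattern): it is dropped.
By R19 (it is in category D, it has attribute V, it carries flag J): it is rate-limited.
By R2 (it is rate-limited, it is dropped): it has attribute A.

Yes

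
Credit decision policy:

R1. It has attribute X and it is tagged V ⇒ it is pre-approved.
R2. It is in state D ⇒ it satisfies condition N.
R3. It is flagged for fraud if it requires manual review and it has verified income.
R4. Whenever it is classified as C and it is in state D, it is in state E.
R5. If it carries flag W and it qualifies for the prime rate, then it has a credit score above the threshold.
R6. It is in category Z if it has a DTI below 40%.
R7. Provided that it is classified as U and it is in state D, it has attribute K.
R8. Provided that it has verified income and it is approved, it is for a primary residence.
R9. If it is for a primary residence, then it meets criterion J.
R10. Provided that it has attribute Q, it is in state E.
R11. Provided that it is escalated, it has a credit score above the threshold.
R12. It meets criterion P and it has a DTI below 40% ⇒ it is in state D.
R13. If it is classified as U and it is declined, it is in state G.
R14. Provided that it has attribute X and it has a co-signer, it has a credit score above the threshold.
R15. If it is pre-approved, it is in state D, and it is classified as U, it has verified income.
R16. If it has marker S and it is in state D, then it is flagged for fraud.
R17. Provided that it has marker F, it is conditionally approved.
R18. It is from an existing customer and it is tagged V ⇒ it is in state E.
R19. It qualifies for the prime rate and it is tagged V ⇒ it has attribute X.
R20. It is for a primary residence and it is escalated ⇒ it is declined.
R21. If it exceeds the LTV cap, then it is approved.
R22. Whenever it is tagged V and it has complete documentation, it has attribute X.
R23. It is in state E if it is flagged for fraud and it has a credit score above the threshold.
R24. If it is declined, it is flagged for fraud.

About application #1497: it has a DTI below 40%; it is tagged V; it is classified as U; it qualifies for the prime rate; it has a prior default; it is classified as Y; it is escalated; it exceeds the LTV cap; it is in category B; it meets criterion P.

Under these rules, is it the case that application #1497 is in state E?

Yes

By R11 (it is escalated): it has a credit score above the threshold.
By R12 (it meets criterion P, it has a DTI below 40%): it is in state D.
By R19 (it qualifies for the prime rate, it is tagged V): it has attribute X.
By R21 (it exceeds the LTV cap): it is approved.
By R1 (it has attribute X, it is tagged V): it is pre-approved.
By R15 (it is pre-approved, it is in state D, it is classified as U): it has verified income.
By R8 (it has verified income, it is approved): it is for a primary residence.
By R20 (it is for a primary residence, it is escalated): it is declined.
By R24 (it is declined): it is flagged for fraud.
By R23 (it is flagged for fraud, it has a credit score above the threshold): it is in state E.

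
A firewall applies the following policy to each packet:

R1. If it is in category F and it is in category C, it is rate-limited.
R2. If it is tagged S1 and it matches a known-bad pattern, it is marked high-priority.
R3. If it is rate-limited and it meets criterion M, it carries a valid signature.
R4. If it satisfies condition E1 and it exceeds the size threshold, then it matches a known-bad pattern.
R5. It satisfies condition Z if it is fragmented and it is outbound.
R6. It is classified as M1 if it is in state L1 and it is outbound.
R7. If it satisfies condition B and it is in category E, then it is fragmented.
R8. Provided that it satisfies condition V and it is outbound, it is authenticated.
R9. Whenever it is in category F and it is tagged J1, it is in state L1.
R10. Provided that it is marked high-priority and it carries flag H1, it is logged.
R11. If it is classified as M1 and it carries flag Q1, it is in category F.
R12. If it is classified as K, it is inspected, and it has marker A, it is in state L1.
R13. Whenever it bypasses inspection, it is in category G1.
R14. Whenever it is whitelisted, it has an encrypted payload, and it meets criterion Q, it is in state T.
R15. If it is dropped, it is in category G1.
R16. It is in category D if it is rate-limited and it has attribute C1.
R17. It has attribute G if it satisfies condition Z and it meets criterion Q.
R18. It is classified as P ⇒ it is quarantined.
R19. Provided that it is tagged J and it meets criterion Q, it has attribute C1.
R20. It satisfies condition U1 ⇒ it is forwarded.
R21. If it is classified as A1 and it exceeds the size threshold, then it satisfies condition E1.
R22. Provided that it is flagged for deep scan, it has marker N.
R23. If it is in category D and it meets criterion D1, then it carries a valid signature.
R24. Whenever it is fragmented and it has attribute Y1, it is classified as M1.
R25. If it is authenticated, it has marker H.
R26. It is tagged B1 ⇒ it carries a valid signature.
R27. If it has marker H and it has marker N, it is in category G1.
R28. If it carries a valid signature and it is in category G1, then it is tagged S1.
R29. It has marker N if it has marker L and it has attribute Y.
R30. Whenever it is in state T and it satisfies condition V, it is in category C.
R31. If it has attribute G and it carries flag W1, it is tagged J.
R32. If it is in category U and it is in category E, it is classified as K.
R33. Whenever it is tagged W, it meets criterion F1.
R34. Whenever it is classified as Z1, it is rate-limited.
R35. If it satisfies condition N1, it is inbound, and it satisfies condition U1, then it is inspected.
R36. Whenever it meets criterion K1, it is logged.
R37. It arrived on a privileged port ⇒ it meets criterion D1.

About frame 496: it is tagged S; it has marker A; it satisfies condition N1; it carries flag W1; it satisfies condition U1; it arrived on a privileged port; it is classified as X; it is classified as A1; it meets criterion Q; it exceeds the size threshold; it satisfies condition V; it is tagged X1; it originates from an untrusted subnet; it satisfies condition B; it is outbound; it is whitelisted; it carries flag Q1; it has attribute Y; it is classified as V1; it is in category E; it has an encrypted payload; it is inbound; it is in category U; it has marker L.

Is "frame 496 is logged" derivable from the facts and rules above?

No

Forward chaining from the given facts derives: is fragmented, is authenticated, is in state T, is forwarded, satisfies condition E1, has marker H, has marker N, is in category C, is classified as K, is inspected, meets criterion D1, matches a known-bad pattern, satisfies condition Z, is in state L1, has attribute G, is in category G1, is tagged J, is classified as M1, is in category F, has attribute C1, is rate-limited, is in category D, carries a valid signature, is tagged S1, is marked high-priority.
Rules concluding "it is logged": R10 needs "it carries flag H1"; R36 needs "it meets criterion K1" — none of these are established.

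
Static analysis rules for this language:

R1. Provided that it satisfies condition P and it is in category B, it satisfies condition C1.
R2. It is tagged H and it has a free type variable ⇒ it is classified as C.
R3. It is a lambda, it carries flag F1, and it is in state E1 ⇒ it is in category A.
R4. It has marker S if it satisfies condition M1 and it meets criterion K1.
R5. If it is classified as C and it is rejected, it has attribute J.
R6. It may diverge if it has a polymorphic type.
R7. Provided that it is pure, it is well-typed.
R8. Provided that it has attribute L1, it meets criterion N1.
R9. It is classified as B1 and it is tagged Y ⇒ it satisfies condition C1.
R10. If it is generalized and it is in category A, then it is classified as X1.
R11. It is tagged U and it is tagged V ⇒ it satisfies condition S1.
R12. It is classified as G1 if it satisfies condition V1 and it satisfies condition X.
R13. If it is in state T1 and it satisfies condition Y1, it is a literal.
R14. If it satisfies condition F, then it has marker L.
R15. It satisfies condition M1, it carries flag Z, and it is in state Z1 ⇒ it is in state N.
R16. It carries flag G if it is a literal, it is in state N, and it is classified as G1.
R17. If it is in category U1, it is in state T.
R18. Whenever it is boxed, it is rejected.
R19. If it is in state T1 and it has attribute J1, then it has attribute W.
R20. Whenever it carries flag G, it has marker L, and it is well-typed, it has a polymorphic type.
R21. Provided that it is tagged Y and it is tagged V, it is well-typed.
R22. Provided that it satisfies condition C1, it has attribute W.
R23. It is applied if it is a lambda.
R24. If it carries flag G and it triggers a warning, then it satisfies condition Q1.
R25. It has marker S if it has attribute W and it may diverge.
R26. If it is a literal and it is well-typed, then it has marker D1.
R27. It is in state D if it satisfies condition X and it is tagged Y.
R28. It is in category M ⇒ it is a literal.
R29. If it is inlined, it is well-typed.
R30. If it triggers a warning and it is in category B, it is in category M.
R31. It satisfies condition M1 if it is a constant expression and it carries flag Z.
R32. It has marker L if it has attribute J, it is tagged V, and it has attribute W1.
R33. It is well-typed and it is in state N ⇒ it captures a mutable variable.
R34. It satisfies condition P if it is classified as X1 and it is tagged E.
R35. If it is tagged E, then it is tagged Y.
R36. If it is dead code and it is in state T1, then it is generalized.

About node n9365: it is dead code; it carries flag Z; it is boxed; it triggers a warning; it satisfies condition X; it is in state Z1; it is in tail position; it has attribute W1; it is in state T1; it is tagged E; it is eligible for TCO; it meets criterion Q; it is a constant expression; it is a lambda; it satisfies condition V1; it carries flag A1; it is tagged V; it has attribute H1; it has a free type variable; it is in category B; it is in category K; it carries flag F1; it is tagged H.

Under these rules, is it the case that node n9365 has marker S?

Forward chaining from the given facts derives: is classified as C, is classified as G1, is rejected, is applied, is in category M, satisfies condition M1, is tagged Y, is generalized, has attribute J, is in state N, is well-typed, is in state D, is a literal, has marker L, captures a mutable variable, carries flag G, has a polymorphic type, satisfies condition Q1, has marker D1, may diverge.
Rules concluding "it has marker S": R4 needs "it meets criterion K1"; R25 needs "it has attribute W" — none of these are established.

No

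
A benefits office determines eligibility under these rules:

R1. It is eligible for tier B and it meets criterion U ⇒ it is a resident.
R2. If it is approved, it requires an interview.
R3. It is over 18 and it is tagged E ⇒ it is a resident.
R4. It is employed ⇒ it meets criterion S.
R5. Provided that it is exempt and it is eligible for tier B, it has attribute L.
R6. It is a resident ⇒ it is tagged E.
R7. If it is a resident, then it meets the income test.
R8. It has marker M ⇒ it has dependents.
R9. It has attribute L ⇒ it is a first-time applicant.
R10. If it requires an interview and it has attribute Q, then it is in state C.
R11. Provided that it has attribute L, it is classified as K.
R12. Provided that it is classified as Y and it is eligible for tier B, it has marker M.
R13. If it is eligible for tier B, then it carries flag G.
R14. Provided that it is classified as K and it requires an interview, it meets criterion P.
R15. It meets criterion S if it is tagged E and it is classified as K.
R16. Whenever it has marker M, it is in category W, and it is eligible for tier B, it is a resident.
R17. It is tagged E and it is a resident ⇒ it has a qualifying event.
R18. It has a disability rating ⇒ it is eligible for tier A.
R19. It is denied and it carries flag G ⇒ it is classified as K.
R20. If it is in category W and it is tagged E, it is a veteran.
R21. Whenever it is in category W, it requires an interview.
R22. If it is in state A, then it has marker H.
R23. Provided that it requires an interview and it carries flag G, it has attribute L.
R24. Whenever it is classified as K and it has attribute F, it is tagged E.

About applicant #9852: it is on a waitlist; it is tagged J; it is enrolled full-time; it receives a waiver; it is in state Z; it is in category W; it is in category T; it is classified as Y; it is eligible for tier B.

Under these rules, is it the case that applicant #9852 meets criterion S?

Yes

By R12 (it is classified as Y, it is eligible for tier B): it has marker M.
By R13 (it is eligible for tier B): it carries flag G.
By R16 (it has marker M, it is in category W, it is eligible for tier B): it is a resident.
By R21 (it is in category W): it requires an interview.
By R23 (it requires an interview, it carries flag G): it has attribute L.
By R6 (it is a resident): it is tagged E.
By R11 (it has attribute L): it is classified as K.
By R15 (it is tagged E, it is classified as K): it meets criterion S.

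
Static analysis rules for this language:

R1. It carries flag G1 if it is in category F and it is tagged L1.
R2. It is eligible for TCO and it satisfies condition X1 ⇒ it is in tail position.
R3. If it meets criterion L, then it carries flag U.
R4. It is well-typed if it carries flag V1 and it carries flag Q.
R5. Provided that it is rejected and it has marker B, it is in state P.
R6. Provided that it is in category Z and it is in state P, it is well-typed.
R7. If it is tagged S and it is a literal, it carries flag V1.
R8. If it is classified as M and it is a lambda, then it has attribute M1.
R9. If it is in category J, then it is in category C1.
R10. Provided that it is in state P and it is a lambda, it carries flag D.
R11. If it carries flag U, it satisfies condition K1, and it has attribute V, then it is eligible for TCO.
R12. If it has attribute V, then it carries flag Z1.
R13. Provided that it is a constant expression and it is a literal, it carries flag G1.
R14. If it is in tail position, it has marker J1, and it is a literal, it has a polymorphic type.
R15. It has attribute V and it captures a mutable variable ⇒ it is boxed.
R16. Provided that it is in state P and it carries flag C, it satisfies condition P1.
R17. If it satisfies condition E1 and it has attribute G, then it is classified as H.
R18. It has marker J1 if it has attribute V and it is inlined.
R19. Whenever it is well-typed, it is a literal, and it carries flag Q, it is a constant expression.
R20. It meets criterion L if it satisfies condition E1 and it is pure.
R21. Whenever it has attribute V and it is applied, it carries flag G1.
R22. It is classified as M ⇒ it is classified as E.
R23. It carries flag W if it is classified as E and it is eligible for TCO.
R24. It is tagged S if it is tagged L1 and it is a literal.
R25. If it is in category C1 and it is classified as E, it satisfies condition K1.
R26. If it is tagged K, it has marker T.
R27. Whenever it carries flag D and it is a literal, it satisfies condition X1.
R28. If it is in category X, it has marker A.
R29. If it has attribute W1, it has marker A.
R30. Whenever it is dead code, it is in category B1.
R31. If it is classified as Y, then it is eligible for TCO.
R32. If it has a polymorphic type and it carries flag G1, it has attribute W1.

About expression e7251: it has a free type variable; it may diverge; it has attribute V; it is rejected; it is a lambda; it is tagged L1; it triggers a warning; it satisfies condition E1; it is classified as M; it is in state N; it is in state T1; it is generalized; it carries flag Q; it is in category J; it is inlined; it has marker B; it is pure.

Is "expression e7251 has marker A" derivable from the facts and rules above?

Forward chaining from the given facts derives: is in state P, has attribute M1, is in category C1, carries flag D, carries flag Z1, has marker J1, meets criterion L, is classified as E, satisfies condition K1, carries flag U, is eligible for TCO, carries flag W.
Rules concluding "it has marker A": R28 needs "it is in category X"; R29 needs "it has attribute W1" — none of these are established.

No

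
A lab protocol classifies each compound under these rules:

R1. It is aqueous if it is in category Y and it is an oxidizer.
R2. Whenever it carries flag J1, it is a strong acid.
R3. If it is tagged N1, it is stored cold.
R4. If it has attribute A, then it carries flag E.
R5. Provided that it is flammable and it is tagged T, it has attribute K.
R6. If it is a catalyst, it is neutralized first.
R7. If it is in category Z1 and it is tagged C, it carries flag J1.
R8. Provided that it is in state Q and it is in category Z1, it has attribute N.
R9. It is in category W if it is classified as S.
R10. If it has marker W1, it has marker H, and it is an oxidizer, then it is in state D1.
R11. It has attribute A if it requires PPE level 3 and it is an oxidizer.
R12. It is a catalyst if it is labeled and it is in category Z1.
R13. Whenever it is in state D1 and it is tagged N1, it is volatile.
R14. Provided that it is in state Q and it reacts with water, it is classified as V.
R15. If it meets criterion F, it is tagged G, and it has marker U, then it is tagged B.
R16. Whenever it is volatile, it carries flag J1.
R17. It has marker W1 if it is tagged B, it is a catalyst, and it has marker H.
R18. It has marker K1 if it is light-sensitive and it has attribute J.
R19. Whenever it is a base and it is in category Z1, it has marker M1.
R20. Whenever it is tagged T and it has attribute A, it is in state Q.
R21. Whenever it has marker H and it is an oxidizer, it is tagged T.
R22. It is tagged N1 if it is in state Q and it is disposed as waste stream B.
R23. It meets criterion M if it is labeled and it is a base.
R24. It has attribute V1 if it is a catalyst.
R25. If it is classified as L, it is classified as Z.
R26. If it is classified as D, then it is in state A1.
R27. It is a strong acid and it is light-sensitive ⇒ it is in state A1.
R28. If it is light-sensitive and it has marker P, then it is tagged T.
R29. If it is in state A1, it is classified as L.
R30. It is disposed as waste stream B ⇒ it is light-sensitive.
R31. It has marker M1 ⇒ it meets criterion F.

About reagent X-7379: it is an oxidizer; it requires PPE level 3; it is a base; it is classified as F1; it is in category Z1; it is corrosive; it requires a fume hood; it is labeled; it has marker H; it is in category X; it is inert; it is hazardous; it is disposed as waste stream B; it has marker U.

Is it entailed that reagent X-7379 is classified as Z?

No

Forward chaining from the given facts derives: has attribute A, is a catalyst, has marker M1, is tagged T, meets criterion M, has attribute V1, is light-sensitive, meets criterion F, carries flag E, is neutralized first, is in state Q, is tagged N1, is stored cold, has attribute N.
The only rule concluding "it is classified as Z" is R25, which needs "it is classified as L"; that is never established.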